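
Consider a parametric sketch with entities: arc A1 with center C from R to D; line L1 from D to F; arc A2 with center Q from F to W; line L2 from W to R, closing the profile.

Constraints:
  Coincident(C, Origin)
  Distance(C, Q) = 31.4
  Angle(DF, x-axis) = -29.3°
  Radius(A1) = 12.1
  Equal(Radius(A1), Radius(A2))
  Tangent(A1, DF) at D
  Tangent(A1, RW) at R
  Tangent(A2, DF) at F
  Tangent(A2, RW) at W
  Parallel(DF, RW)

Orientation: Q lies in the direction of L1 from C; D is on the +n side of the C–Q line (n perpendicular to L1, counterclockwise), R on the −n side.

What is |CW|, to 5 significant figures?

33.651

Tangency of A1 to both parallel lines with radius 12.1 puts D and R at C ± 12.1·n: D = (5.9215, 10.552), R = (-5.9215, -10.552). Equal radii place F and W the same way about Q: F = Q + 12.1·n = (33.305, -4.8146), W = Q − 12.1·n = (21.461, -25.919). Then |CW| = |W − C| = 33.651.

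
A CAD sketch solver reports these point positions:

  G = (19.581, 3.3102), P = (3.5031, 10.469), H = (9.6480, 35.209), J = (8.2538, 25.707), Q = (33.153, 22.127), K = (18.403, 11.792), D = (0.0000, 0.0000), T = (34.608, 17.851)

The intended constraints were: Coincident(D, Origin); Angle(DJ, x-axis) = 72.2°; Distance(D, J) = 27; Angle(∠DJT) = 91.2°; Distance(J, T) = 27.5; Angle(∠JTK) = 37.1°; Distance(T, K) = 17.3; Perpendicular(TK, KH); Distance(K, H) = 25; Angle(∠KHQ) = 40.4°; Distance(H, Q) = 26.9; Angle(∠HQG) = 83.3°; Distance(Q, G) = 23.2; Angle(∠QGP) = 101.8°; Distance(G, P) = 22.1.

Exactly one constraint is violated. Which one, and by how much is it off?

Distance(G, P) = 22.1 — off by 4.50.

D = (0.00, 0.00) ✓; DJ at 72.20° ✓; |DJ| = 27.00 ✓; ∠DJT = 91.20° ✓; |JT| = 27.50 ✓; ∠JTK = 37.10° ✓; |TK| = 17.30 ✓; ∠(TK, KH) = 90.00° ✓; |KH| = 25.00 ✓; ∠KHQ = 40.40° ✓; |HQ| = 26.90 ✓; ∠HQG = 83.30° ✓; |QG| = 23.20 ✓; ∠QGP = 101.8° ✓; |GP| = 17.60 ✗.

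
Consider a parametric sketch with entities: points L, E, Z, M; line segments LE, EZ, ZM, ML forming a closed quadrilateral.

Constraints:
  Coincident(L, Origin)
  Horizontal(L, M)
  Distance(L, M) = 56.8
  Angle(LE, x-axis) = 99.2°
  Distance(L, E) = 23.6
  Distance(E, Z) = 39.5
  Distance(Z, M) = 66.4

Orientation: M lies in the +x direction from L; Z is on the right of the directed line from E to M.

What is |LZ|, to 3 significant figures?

17.7

Checks: |EZ| = 39.50 ✓; |ZM| = 66.40 ✓.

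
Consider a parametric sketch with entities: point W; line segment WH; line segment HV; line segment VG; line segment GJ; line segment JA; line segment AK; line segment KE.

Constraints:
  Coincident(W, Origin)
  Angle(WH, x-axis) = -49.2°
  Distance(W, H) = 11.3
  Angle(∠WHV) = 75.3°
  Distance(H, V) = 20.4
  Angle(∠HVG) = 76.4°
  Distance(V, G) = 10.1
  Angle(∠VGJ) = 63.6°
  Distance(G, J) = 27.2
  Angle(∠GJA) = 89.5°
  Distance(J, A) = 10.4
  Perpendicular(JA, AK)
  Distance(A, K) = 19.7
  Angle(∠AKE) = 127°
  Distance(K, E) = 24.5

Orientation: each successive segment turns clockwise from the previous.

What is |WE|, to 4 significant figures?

18.09

The perpendicularity gives AK at right angles to JA, so AK runs at 165.6°; with |AK| = 19.7, K = (-8.386, -19.38). ∠AKE = 127.0° gives KE at 112.6° from the x-axis; with |KE| = 24.5, E = (-17.80, 3.242). Then |WE| = |E − W| = 18.09.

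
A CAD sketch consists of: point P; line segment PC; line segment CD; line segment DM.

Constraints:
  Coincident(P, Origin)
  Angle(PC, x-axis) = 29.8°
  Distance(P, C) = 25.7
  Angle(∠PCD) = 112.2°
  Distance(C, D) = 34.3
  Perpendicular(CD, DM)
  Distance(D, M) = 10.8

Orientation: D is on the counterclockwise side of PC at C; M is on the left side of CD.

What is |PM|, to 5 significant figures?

45.889

P is at the origin; PC runs at 29.8° with length 25.7, so C = 25.7·(cos 29.8°, sin 29.8°) = (22.302, 12.772). ∠PCD = 112.2°, so CD runs at 29.8° + (180° − 112.2°) = 97.600° from the x-axis; with |CD| = 34.3, D = C + 34.3·(cos 97.600°, sin 97.600°) = (17.765, 46.771). CD is perpendicular to DM; with |DM| = 10.8 on the left of CD, M = D + 10.8·(-0.99122, -0.13226) = (7.0601, 45.343). Then |PM| = |M − P| = 45.889.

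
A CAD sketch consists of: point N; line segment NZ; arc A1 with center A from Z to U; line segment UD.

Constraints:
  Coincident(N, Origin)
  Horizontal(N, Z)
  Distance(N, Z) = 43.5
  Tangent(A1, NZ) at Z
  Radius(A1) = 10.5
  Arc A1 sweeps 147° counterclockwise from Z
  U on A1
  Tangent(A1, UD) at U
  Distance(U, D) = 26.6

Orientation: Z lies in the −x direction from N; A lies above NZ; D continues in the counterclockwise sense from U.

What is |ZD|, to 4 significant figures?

37.65

N is at the origin; NZ is horizontal with |NZ| = 43.5 and Z on the −x side, so Z = (-43.50, 0.000). A1 meets NZ tangentially, so AZ is at right angles to NZ, so A = Z + (0, 10.5) = (-43.50, 10.50). On A1, Z sits at bearing -90° from A; a 147° counterclockwise sweep puts U at bearing 57°, so U = A + 10.5·(cos 57°, sin 57°) = (-37.78, 19.31). The tangent condition forces AU to be normal to UD, so UD runs along (−sin 57°, cos 57°); with |UD| = 26.6, D = (-60.09, 33.79). Then |ZD| = |D − Z| = 37.65.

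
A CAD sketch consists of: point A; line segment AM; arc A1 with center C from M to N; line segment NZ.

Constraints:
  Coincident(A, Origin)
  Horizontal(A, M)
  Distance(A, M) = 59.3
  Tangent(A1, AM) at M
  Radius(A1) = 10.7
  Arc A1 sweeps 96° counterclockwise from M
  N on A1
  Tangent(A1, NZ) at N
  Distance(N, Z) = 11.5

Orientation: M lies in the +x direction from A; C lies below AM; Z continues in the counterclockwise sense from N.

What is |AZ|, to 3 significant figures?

55.0

On A1, M sits at bearing 90° from C; a 96° counterclockwise sweep puts N at bearing 186°, so N = C + 10.7·(cos 186°, sin 186°) = (48.7, -11.8). A1 meets NZ tangentially, so CN is at right angles to NZ, so NZ runs along (−sin 186°, cos 186°); with |NZ| = 11.5, Z = (49.9, -23.3). Then |AZ| = |Z − A| = 55.0.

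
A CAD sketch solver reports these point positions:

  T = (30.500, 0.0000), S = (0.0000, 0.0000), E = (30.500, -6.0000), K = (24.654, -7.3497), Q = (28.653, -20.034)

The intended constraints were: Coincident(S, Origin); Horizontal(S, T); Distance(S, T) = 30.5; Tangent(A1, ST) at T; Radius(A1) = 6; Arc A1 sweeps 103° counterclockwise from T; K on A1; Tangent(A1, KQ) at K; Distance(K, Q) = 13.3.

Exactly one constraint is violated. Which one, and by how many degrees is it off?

Tangent(A1, KQ) at K — off by 4.50°.

S = (0.00, 0.00) ✓; S.y = 0.00, T.y = 0.00 ✓; |ST| = 30.50 ✓; ∠(ET, TS) = 90.00° ✓; |ET| = 6.000 ✓; bearing(E→K) − bearing(E→T) = 103.0° ✓; |EK| = 6.000 ✓; ∠(EK, KQ) = 85.50° ✗; |KQ| = 13.30 ✓.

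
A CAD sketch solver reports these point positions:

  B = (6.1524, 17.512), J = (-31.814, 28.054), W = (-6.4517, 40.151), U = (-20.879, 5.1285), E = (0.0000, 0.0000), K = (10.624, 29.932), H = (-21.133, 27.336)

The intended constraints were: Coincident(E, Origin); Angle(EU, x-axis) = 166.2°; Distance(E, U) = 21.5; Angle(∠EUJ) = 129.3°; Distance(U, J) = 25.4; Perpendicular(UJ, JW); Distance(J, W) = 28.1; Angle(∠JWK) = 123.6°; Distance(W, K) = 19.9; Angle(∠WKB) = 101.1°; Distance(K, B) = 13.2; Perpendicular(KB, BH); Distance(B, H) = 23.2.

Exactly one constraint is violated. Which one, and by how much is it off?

Distance(B, H) = 23.2 — off by 5.80.

E = (0.00, 0.00) ✓; EU at 166.2° ✓; |EU| = 21.50 ✓; ∠EUJ = 129.3° ✓; |UJ| = 25.40 ✓; ∠(UJ, JW) = 90.00° ✓; |JW| = 28.10 ✓; ∠JWK = 123.6° ✓; |WK| = 19.90 ✓; ∠WKB = 101.1° ✓; |KB| = 13.20 ✓; ∠(KB, BH) = 90.00° ✓; |BH| = 29.00 ✗.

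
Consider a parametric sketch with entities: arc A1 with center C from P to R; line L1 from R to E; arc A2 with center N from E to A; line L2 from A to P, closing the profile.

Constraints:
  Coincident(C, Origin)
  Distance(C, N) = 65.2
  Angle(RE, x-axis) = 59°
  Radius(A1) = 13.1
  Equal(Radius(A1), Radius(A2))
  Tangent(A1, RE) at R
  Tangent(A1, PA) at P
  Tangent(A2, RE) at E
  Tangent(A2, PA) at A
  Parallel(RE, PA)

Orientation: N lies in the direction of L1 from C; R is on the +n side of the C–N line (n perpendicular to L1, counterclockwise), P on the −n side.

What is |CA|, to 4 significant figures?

66.50

The slot axis is L1's direction at 59.0°, so u = (cos 59.0°, sin 59.0°) = (0.5150, 0.8572) and n = (−sin 59.0°, cos 59.0°) = (-0.8572, 0.5150). C is at the origin and N lies 65.2 along u from C, so N = 65.2·u = (33.58, 55.89). Tangency of A1 to both parallel lines with radius 13.1 puts R and P at C ± 13.1·n: R = (-11.23, 6.747), P = (11.23, -6.747). Equal radii place E and A the same way about N: E = N + 13.1·n = (22.35, 62.63), A = N − 13.1·n = (44.81, 49.14). Then |CA| = |A − C| = 66.50.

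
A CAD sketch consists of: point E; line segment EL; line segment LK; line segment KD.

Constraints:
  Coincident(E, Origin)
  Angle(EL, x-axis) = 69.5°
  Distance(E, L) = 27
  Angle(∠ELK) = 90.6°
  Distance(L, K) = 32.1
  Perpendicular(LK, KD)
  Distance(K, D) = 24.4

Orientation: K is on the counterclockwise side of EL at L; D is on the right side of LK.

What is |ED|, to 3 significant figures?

60.7

E is at the origin; EL runs at 69.5° with length 27.0, so L = 27.0·(cos 69.5°, sin 69.5°) = (9.46, 25.3). ∠ELK = 90.6°, so LK runs at 69.5° + (180° − 90.6°) = 159° from the x-axis; with |LK| = 32.1, K = L + 32.1·(cos 159°, sin 159°) = (-20.5, 36.8). LK is perpendicular to KD; with |KD| = 24.4 on the right of LK, D = K + 24.4·(0.360, 0.933) = (-11.7, 59.6). Then |ED| = |D − E| = 60.7.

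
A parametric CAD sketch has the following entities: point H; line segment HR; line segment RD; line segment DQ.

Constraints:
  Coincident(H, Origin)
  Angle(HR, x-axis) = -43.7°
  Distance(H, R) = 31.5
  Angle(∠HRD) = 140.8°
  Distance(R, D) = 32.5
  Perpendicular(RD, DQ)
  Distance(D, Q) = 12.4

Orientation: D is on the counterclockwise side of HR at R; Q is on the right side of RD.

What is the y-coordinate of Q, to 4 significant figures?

-36.67

H is at the origin; HR runs at -43.7° with length 31.5, so R = 31.5·(cos -43.7°, sin -43.7°) = (22.77, -21.76). ∠HRD = 140.8°, so RD runs at -43.7° + (180° − 140.8°) = -4.500° from the x-axis; with |RD| = 32.5, D = R + 32.5·(cos -4.500°, sin -4.500°) = (55.17, -24.31). RD ⟂ DQ; with |DQ| = 12.4 on the right of RD, Q = D + 12.4·(-0.07846, -0.9969) = (54.20, -36.67). So Q.y = -36.67.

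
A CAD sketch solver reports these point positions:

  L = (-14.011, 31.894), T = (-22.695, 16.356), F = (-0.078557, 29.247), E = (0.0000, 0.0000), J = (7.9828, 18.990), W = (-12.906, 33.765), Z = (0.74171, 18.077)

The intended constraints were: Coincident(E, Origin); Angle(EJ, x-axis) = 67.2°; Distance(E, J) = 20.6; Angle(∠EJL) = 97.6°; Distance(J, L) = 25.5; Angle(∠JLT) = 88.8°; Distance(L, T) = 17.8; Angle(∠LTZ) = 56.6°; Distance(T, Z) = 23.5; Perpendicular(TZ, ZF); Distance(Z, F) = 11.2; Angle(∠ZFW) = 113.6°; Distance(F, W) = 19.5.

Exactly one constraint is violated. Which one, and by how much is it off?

Distance(F, W) = 19.5 — off by 5.90.

E = (0.00, 0.00) ✓; EJ at 67.20° ✓; |EJ| = 20.60 ✓; ∠EJL = 97.60° ✓; |JL| = 25.50 ✓; ∠JLT = 88.80° ✓; |LT| = 17.80 ✓; ∠LTZ = 56.60° ✓; |TZ| = 23.50 ✓; ∠(TZ, ZF) = 90.00° ✓; |ZF| = 11.20 ✓; ∠ZFW = 113.6° ✓; |FW| = 13.60 ✗.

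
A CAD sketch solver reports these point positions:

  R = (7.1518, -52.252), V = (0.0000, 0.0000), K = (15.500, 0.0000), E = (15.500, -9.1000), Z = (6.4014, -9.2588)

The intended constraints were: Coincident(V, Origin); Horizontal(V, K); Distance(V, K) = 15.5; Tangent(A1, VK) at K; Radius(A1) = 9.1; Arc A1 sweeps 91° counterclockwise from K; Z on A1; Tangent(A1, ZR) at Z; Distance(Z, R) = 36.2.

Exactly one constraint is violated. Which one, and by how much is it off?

Distance(Z, R) = 36.2 — off by 6.80.

V = (0.00, 0.00) ✓; V.y = 0.00, K.y = 0.00 ✓; |VK| = 15.50 ✓; ∠(EK, KV) = 90.00° ✓; |EK| = 9.100 ✓; bearing(E→Z) − bearing(E→K) = 91.00° ✓; |EZ| = 9.100 ✓; ∠(EZ, ZR) = 90.00° ✓; |ZR| = 43.00 ✗.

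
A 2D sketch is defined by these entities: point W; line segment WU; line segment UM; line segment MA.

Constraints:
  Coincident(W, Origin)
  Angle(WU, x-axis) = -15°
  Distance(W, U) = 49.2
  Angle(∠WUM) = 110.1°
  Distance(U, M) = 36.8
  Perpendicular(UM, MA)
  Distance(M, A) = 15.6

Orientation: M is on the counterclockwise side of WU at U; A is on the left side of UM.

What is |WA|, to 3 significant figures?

61.8

W is at the origin; WU runs at -15.0° with length 49.2, so U = 49.2·(cos -15.0°, sin -15.0°) = (47.5, -12.7). ∠WUM = 110.1°, so UM runs at -15.0° + (180° − 110.1°) = 54.9° from the x-axis; with |UM| = 36.8, M = U + 36.8·(cos 54.9°, sin 54.9°) = (68.7, 17.4). UM ⟂ MA; with |MA| = 15.6 on the left of UM, A = M + 15.6·(-0.818, 0.575) = (55.9, 26.3). Then |WA| = |A − W| = 61.8.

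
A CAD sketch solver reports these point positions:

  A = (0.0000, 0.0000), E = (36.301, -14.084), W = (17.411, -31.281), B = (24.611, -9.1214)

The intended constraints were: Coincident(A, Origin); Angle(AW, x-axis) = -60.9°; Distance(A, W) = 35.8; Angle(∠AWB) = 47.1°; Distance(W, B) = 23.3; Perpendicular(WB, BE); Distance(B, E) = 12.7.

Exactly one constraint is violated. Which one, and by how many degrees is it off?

Perpendicular(WB, BE) — off by 5.00°.

A = (0.00, 0.00) ✓; AW at -60.90° ✓; |AW| = 35.80 ✓; ∠AWB = 47.10° ✓; |WB| = 23.30 ✓; ∠(WB, BE) = 95.00° ✗; |BE| = 12.70 ✓.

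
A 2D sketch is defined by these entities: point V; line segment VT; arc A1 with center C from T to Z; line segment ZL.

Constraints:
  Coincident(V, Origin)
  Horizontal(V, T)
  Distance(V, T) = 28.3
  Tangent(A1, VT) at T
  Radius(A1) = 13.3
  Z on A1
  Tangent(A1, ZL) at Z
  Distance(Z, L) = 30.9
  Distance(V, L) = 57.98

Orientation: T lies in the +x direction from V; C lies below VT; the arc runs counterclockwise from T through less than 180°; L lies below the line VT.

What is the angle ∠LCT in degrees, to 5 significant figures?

168.65°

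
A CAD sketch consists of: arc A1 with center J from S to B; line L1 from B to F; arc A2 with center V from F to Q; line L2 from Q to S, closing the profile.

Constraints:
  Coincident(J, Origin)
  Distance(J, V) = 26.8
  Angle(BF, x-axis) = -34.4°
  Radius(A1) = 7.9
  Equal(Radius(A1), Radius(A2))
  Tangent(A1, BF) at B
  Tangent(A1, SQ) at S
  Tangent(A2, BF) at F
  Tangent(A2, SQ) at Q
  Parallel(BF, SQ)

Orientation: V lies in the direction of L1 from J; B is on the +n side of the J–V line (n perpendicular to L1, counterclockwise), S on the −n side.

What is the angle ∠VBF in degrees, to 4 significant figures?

16.42°

The slot axis is L1's direction at -34.4°, so u = (cos -34.4°, sin -34.4°) = (0.8251, -0.5650) and n = (−sin -34.4°, cos -34.4°) = (0.5650, 0.8251). J is at the origin and V lies 26.8 along u from J, so V = 26.8·u = (22.11, -15.14). Tangency of A1 to both parallel lines with radius 7.9 puts B and S at J ± 7.9·n: B = (4.463, 6.518), S = (-4.463, -6.518). Equal radii place F and Q the same way about V: F = V + 7.9·n = (26.58, -8.623), Q = V − 7.9·n = (17.65, -21.66). Then cos ∠VBF = BV·BF / (|BV||BF|), giving 16.42°.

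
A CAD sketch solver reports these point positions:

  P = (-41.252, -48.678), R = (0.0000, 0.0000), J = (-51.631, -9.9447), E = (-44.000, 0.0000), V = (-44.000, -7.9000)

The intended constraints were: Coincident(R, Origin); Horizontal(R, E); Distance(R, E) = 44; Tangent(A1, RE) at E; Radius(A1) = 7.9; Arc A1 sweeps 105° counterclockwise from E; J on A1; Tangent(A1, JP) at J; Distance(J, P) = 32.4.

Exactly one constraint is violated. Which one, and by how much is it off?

Distance(J, P) = 32.4 — off by 7.70.

R = (0.00, 0.00) ✓; R.y = 0.00, E.y = 0.00 ✓; |RE| = 44.00 ✓; ∠(VE, ER) = 90.00° ✓; |VE| = 7.900 ✓; bearing(V→J) − bearing(V→E) = 105.0° ✓; |VJ| = 7.900 ✓; ∠(VJ, JP) = 90.00° ✓; |JP| = 40.10 ✗.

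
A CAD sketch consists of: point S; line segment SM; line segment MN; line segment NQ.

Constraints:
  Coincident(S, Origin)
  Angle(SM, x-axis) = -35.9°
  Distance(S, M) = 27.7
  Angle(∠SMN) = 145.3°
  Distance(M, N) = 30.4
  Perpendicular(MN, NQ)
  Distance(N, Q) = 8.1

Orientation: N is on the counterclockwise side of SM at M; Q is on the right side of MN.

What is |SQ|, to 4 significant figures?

58.28

∠SMN = 145.3°, so MN runs at -35.9° + (180° − 145.3°) = -1.200° from the x-axis; with |MN| = 30.4, N = M + 30.4·(cos -1.200°, sin -1.200°) = (52.83, -16.88). The perpendicularity gives NQ at right angles to MN; with |NQ| = 8.1 on the right of MN, Q = N + 8.1·(-0.02094, -0.9998) = (52.66, -24.98). Then |SQ| = |Q − S| = 58.28.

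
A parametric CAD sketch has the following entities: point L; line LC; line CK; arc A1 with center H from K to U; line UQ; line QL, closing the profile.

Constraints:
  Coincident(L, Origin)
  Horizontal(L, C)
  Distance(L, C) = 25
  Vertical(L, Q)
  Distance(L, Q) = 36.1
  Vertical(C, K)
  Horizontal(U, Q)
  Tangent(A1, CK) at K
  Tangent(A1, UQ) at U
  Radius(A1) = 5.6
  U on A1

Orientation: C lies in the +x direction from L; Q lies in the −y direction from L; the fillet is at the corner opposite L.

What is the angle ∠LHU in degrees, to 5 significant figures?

147.54°

L is at the origin; LC is horizontal with |LC| = 25.0 and C on the +x side, so C = (25.000, 0.0000). LQ is vertical with |LQ| = 36.1 and Q on the −y side, so Q = (0.0000, -36.100). The virtual corner opposite L is at (25.000, -36.100). The tangent condition forces HK to be normal to CK and tangency of A1 to UQ means the radius HU is perpendicular to UQ, with radius 5.6, so the center H sits 5.6 in from both sides at H = (19.400, -30.500). That places the tangent points at K = (25.000, -30.500) on CK and U = (19.400, -36.100) on UQ. Then cos ∠LHU = HL·HU / (|HL||HU|), giving 147.54°.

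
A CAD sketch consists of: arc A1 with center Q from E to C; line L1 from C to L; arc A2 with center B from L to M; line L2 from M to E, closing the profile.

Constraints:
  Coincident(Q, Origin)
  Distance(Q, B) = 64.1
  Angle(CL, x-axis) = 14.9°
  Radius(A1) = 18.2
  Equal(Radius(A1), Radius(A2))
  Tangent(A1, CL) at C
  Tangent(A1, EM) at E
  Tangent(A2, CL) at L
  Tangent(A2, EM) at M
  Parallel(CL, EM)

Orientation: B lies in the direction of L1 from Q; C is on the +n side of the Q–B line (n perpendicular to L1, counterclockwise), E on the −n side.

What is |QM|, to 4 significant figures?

66.63

Tangency of A1 to both parallel lines with radius 18.2 puts C and E at Q ± 18.2·n: C = (-4.680, 17.59), E = (4.680, -17.59). Equal radii place L and M the same way about B: L = B + 18.2·n = (57.26, 34.07), M = B − 18.2·n = (66.62, -1.106). Then |QM| = |M − Q| = 66.63.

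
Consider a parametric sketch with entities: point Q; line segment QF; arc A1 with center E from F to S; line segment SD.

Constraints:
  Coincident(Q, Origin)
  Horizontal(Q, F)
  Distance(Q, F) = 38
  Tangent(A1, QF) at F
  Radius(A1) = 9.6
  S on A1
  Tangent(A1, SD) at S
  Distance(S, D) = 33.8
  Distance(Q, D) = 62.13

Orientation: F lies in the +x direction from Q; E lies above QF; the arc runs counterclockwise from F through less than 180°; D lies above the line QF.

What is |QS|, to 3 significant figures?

48.7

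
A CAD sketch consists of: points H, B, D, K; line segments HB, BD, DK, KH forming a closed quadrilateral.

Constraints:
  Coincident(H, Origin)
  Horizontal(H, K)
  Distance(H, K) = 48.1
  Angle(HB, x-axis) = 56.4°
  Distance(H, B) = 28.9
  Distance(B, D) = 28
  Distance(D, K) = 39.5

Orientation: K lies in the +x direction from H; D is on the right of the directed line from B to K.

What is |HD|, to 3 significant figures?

9.20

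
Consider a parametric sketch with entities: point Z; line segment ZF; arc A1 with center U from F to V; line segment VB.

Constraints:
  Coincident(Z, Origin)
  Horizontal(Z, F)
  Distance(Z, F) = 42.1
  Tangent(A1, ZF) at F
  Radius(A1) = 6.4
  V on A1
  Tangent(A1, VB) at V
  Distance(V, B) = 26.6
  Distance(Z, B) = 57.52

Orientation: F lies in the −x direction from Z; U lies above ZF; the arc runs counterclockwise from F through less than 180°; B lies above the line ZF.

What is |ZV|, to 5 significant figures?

37.325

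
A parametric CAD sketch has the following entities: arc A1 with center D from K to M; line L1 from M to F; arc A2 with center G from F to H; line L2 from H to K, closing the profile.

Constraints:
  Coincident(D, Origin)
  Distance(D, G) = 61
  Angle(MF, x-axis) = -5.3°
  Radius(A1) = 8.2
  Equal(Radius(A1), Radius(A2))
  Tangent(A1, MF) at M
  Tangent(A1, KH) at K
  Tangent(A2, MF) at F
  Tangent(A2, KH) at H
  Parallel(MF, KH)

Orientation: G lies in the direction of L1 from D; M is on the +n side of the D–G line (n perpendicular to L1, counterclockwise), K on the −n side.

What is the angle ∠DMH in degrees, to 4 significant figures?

74.95°

The slot axis is L1's direction at -5.3°, so u = (cos -5.3°, sin -5.3°) = (0.9957, -0.09237) and n = (−sin -5.3°, cos -5.3°) = (0.09237, 0.9957). D is at the origin and G lies 61.0 along u from D, so G = 61.0·u = (60.74, -5.635). Tangency of A1 to both parallel lines with radius 8.2 puts M and K at D ± 8.2·n: M = (0.7574, 8.165), K = (-0.7574, -8.165). Equal radii place F and H the same way about G: F = G + 8.2·n = (61.50, 2.530), H = G − 8.2·n = (59.98, -13.80). Then cos ∠DMH = MD·MH / (|MD||MH|), giving 74.95°.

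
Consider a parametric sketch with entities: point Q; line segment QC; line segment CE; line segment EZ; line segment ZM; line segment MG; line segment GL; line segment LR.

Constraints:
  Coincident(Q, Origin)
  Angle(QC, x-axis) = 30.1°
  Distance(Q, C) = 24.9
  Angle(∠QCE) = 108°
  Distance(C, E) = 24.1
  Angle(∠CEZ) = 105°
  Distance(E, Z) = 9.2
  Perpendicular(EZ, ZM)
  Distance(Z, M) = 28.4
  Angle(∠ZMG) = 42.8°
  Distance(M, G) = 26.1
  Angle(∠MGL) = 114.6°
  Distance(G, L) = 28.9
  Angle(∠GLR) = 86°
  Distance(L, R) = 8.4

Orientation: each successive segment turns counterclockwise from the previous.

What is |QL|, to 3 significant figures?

55.6

∠ZMG = 42.8° gives MG at 44.3° from the x-axis; with |MG| = 26.1, G = (24.5, 26.4). ∠MGL = 114.6° gives GL at 110° from the x-axis; with |GL| = 28.9, L = (14.8, 53.6). Then |QL| = |L − Q| = 55.6.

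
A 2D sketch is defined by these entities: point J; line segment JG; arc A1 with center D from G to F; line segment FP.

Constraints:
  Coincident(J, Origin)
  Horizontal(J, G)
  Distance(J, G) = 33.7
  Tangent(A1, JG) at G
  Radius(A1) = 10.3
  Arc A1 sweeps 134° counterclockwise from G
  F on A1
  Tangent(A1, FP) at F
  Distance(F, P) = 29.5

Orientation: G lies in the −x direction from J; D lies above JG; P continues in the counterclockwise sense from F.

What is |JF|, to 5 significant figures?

31.558

J is at the origin; JG is horizontal with |JG| = 33.7 and G on the −x side, so G = (-33.700, 0.0000). Since A1 is tangent to JG there, DG ⟂ JG, so D = G + (0, 10.3) = (-33.700, 10.300). On A1, G sits at bearing -90° from D; a 134° counterclockwise sweep puts F at bearing 44°, so F = D + 10.3·(cos 44°, sin 44°) = (-26.291, 17.455). Then |JF| = |F − J| = 31.558.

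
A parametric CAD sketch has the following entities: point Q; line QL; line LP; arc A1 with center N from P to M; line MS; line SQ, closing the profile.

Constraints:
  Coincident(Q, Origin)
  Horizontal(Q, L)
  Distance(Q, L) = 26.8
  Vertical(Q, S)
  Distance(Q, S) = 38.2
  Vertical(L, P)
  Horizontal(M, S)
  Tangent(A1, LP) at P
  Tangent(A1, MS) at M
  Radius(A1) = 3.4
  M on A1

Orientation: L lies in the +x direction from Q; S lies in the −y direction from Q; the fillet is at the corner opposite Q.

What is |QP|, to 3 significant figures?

43.9

The virtual corner opposite Q is at (26.8, -38.2). The tangent condition forces NP to be normal to LP and tangency of A1 to MS means the radius NM is perpendicular to MS, with radius 3.4, so the center N sits 3.4 in from both sides at N = (23.4, -34.8). That places the tangent points at P = (26.8, -34.8) on LP and M = (23.4, -38.2) on MS. Then |QP| = |P − Q| = 43.9.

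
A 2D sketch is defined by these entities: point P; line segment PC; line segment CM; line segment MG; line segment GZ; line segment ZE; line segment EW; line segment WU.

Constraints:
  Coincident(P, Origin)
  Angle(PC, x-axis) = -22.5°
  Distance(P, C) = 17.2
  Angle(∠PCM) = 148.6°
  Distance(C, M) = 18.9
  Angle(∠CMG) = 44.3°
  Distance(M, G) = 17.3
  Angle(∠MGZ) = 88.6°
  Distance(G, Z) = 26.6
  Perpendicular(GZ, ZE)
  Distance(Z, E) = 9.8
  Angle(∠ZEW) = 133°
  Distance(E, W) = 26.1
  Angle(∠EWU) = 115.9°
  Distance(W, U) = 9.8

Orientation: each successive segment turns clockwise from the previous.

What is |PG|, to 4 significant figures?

21.43

∠PCM = 148.6° gives CM at -53.90° from the x-axis; with |CM| = 18.9, M = (27.03, -21.85). ∠CMG = 44.3° gives MG at 170.4° from the x-axis; with |MG| = 17.3, G = (9.969, -18.97). Then |PG| = |G − P| = 21.43.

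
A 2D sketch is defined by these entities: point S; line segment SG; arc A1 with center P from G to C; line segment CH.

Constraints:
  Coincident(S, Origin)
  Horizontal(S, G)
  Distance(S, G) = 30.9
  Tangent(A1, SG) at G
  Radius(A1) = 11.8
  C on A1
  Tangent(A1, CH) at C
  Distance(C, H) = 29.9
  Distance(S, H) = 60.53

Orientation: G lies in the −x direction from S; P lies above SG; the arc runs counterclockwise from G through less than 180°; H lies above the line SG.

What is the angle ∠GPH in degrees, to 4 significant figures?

154.6°

S is at the origin; S and G share the same y with |SG| = 30.9 and G on the −x side, so G = (-30.90, 0.000). Since A1 is tangent to SG there, PG ⟂ SG, so P = G + (0, 11.8) = (-30.90, 11.80). Since PC ⟂ CH (tangency), |PH| = √(11.8² + 29.9²) = 32.14 regardless of where C sits on A1. So H lies on both circle(S, 60.53) and circle(P, 32.14); the above-SG intersection is H = (-44.67, 40.84). C is the foot of the tangent from H: C = (-22.84, 20.42).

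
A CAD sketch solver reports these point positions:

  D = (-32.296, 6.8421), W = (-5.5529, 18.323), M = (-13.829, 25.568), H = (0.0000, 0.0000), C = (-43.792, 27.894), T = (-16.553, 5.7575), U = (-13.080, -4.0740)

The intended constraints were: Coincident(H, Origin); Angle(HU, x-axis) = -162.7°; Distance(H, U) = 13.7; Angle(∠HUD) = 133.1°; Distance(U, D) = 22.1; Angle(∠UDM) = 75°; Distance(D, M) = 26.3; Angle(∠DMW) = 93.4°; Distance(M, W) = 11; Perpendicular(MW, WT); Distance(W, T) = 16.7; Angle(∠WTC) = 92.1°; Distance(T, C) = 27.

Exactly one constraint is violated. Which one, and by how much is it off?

Distance(T, C) = 27 — off by 8.10.

H = (0.00, 0.00) ✓; HU at -162.7° ✓; |HU| = 13.70 ✓; ∠HUD = 133.1° ✓; |UD| = 22.10 ✓; ∠UDM = 75.00° ✓; |DM| = 26.30 ✓; ∠DMW = 93.40° ✓; |MW| = 11.00 ✓; ∠(MW, WT) = 90.00° ✓; |WT| = 16.70 ✓; ∠WTC = 92.10° ✓; |TC| = 35.10 ✗.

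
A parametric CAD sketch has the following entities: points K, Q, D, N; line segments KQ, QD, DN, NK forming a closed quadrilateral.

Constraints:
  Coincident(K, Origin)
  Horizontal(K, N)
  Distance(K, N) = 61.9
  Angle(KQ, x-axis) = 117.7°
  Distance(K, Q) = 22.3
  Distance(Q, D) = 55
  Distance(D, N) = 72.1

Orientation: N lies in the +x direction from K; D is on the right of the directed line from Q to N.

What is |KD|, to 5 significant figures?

34.548

K is at the origin; K and N share the same y with |KN| = 61.9 and N in +x, so N = (61.9, 0). KQ runs at 117.7° with |KQ| = 22.3, so Q = (-10.366, 19.744). D is determined by |QD| = 55.0 and |DN| = 72.1 together: it lies at the intersection of circle(Q, 55.0) and circle(N, 72.1). With |QN| = 74.915, the foot of the radical line on QN is 22.951 from Q and the perpendicular offset is √(55.0² − 22.951²) = 49.982. Taking the right-of-QN solution: D = (-1.3992, -34.520).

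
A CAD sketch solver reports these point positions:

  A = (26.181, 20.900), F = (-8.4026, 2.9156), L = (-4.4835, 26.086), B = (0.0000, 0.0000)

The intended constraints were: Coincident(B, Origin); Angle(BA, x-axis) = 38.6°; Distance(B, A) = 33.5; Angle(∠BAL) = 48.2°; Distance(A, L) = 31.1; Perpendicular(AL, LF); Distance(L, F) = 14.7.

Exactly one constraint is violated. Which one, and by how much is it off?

Distance(L, F) = 14.7 — off by 8.80.

B = (0.00, 0.00) ✓; BA at 38.60° ✓; |BA| = 33.50 ✓; ∠BAL = 48.20° ✓; |AL| = 31.10 ✓; ∠(AL, LF) = 90.00° ✓; |LF| = 23.50 ✗.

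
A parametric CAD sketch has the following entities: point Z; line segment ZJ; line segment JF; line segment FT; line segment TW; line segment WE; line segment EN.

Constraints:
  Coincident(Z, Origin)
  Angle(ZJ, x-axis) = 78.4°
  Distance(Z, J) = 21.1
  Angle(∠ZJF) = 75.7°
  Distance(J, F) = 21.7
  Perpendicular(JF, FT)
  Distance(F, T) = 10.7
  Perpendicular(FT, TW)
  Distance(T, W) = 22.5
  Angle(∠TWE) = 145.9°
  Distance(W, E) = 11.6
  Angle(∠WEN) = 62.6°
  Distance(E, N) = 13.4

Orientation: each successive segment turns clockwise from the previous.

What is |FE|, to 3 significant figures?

32.4

The perpendicularity gives TW at right angles to FT, so TW runs at 154°; with |TW| = 22.5, W = (-1.15, 11.4). ∠TWE = 145.9° gives WE at 120° from the x-axis; with |WE| = 11.6, E = (-6.95, 21.4). Then |FE| = |E − F| = 32.4.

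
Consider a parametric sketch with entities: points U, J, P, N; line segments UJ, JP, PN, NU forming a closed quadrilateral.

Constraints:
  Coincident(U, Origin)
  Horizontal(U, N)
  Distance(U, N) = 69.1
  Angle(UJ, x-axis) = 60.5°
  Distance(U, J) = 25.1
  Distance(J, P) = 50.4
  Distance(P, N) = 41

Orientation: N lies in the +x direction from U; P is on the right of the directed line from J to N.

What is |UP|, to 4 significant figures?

42.10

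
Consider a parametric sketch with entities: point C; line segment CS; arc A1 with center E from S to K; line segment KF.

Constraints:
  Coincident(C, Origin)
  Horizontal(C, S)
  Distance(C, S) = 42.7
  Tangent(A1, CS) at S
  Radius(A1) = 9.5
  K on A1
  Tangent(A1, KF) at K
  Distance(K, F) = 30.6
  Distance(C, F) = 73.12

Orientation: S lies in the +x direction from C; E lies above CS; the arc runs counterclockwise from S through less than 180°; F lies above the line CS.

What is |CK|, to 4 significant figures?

51.21

Checks: |EK| = 9.500 ✓; ∠(EK, KF) = 90.00° ✓; |KF| = 30.60 ✓; |CF| = 73.12 ✓.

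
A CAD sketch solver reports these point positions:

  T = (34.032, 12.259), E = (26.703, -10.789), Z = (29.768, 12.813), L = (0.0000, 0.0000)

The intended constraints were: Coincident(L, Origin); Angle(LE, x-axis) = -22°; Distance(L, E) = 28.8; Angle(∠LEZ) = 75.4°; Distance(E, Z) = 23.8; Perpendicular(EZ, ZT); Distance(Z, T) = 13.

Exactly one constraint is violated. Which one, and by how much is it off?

Distance(Z, T) = 13 — off by 8.70.

L = (0.00, 0.00) ✓; LE at -22.00° ✓; |LE| = 28.80 ✓; ∠LEZ = 75.40° ✓; |EZ| = 23.80 ✓; ∠(EZ, ZT) = 90.00° ✓; |ZT| = 4.300 ✗.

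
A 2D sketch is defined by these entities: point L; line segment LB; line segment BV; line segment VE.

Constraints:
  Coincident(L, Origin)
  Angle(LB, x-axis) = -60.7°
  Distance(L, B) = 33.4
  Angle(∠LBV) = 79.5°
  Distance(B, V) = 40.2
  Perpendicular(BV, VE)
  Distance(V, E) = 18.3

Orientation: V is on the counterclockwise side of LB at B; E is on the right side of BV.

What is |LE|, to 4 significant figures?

61.47

∠LBV = 79.5°, so BV runs at -60.7° + (180° − 79.5°) = 39.80° from the x-axis; with |BV| = 40.2, V = B + 40.2·(cos 39.80°, sin 39.80°) = (47.23, -3.395). BV ⟂ VE; with |VE| = 18.3 on the right of BV, E = V + 18.3·(0.6401, -0.7683) = (58.94, -17.45). Then |LE| = |E − L| = 61.47.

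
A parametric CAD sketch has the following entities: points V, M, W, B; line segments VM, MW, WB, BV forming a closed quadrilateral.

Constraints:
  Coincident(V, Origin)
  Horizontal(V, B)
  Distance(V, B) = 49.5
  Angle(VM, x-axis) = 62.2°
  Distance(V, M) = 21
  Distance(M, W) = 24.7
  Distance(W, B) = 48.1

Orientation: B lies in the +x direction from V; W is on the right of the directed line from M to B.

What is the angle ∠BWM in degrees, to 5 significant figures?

65.057°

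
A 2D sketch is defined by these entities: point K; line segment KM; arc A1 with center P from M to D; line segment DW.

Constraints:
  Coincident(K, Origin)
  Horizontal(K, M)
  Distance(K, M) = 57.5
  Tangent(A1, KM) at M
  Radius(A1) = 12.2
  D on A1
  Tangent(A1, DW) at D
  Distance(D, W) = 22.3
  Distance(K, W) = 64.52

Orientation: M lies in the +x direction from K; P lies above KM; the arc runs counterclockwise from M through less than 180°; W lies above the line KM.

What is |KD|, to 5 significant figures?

69.829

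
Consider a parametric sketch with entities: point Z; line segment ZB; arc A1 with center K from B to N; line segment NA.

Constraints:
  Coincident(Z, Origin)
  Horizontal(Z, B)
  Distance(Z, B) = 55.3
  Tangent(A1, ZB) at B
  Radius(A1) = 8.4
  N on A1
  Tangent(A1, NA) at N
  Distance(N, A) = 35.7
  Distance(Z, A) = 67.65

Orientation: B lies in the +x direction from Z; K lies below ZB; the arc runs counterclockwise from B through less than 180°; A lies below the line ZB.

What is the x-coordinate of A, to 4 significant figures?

50.70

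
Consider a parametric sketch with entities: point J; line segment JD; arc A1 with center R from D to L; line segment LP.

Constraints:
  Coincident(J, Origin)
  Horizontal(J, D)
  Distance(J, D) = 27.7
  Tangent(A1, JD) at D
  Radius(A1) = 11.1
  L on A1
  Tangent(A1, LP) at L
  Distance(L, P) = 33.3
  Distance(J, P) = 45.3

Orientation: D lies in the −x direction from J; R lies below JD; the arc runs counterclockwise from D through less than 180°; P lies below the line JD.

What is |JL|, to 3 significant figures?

40.4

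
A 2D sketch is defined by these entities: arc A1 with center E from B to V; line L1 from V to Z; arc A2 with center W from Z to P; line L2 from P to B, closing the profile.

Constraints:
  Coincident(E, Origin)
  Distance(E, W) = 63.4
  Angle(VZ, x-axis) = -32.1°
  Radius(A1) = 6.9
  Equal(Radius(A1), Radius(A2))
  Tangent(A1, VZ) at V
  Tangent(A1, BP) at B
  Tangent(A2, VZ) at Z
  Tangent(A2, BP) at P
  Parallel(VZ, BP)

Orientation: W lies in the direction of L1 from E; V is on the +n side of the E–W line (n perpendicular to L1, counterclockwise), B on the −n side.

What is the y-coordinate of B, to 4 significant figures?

-5.845

The slot axis is L1's direction at -32.1°, so u = (cos -32.1°, sin -32.1°) = (0.8471, -0.5314) and n = (−sin -32.1°, cos -32.1°) = (0.5314, 0.8471). E is at the origin and W lies 63.4 along u from E, so W = 63.4·u = (53.71, -33.69). Tangency of A1 to both parallel lines with radius 6.9 puts V and B at E ± 6.9·n: V = (3.667, 5.845), B = (-3.667, -5.845). So B.y = -5.845.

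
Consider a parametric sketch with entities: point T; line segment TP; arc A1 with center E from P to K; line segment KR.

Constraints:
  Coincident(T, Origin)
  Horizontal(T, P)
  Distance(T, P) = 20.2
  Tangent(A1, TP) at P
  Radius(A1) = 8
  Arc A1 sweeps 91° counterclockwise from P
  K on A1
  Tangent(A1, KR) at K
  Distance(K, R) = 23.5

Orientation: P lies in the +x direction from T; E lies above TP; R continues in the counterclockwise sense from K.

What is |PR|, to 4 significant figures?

32.53

T is at the origin; TP is horizontal with |TP| = 20.2 and P on the +x side, so P = (20.20, 0.000). A1 meets TP tangentially, so EP is at right angles to TP, so E = P + (0, 8) = (20.20, 8.000). On A1, P sits at bearing -90° from E; a 91° counterclockwise sweep puts K at bearing 1°, so K = E + 8.0·(cos 1°, sin 1°) = (28.20, 8.140). Tangency of A1 to KR means the radius EK is perpendicular to KR, so KR runs along (−sin 1°, cos 1°); with |KR| = 23.5, R = (27.79, 31.64). Then |PR| = |R − P| = 32.53.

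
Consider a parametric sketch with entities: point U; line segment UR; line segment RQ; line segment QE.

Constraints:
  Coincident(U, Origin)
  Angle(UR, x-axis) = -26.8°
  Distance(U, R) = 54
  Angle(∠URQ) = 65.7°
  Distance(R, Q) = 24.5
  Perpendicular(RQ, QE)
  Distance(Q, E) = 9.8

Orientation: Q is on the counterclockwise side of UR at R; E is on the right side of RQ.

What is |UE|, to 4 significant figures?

59.06

U is at the origin; UR runs at -26.8° with length 54.0, so R = 54.0·(cos -26.8°, sin -26.8°) = (48.20, -24.35). ∠URQ = 65.7°, so RQ runs at -26.8° + (180° − 65.7°) = 87.50° from the x-axis; with |RQ| = 24.5, Q = R + 24.5·(cos 87.50°, sin 87.50°) = (49.27, 0.1293). RQ ⟂ QE; with |QE| = 9.8 on the right of RQ, E = Q + 9.8·(0.9990, -0.04362) = (59.06, -0.2982). Then |UE| = |E − U| = 59.06.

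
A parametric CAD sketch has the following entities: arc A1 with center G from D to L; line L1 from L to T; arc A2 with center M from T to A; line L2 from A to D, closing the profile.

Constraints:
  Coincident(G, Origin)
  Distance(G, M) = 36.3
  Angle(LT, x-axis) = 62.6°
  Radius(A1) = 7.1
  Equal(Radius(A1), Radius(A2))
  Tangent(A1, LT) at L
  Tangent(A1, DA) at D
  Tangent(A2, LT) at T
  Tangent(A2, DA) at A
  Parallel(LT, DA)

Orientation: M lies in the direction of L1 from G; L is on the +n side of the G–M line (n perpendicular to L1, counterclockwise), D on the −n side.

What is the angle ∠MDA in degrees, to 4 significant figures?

11.07°

The slot axis is L1's direction at 62.6°, so u = (cos 62.6°, sin 62.6°) = (0.4602, 0.8878) and n = (−sin 62.6°, cos 62.6°) = (-0.8878, 0.4602). G is at the origin and M lies 36.3 along u from G, so M = 36.3·u = (16.71, 32.23). Tangency of A1 to both parallel lines with radius 7.1 puts L and D at G ± 7.1·n: L = (-6.303, 3.267), D = (6.303, -3.267). Equal radii place T and A the same way about M: T = M + 7.1·n = (10.40, 35.50), A = M − 7.1·n = (23.01, 28.96). Then cos ∠MDA = DM·DA / (|DM||DA|), giving 11.07°.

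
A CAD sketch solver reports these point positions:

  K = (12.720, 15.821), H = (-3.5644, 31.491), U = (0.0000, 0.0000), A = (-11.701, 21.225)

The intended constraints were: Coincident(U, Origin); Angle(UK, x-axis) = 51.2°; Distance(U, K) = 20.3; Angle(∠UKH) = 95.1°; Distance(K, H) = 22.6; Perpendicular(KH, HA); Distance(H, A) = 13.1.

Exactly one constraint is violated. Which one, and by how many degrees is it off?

Perpendicular(KH, HA) — off by 5.50°.

U = (0.00, 0.00) ✓; UK at 51.20° ✓; |UK| = 20.30 ✓; ∠UKH = 95.10° ✓; |KH| = 22.60 ✓; ∠(KH, HA) = 95.50° ✗; |HA| = 13.10 ✓.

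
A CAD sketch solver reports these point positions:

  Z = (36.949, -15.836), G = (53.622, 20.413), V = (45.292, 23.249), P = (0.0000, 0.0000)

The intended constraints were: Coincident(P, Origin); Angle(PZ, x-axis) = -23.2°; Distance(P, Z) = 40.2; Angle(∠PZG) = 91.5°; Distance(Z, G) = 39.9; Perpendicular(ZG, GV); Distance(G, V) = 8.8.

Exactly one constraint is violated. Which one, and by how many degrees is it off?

Perpendicular(ZG, GV) — off by 5.90°.

P = (0.00, 0.00) ✓; PZ at -23.20° ✓; |PZ| = 40.20 ✓; ∠PZG = 91.50° ✓; |ZG| = 39.90 ✓; ∠(ZG, GV) = 95.90° ✗; |GV| = 8.800 ✓.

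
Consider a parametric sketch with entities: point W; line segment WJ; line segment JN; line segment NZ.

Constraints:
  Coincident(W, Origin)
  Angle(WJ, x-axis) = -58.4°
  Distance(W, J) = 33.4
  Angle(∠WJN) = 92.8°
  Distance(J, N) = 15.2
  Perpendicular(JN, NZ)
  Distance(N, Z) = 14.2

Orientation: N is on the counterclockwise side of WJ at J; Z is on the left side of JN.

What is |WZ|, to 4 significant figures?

25.50

∠WJN = 92.8°, so JN runs at -58.4° + (180° − 92.8°) = 28.80° from the x-axis; with |JN| = 15.2, N = J + 15.2·(cos 28.80°, sin 28.80°) = (30.82, -21.13). JN ⟂ NZ; with |NZ| = 14.2 on the left of JN, Z = N + 14.2·(-0.4818, 0.8763) = (23.98, -8.681). Then |WZ| = |Z − W| = 25.50.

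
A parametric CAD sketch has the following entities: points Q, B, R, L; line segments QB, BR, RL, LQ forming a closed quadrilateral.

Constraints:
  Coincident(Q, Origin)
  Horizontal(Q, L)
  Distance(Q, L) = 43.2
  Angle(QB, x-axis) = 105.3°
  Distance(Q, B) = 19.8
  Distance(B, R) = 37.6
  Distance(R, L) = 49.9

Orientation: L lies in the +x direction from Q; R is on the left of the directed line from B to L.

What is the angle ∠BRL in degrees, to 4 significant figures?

71.45°

Q is at the origin; Q and L share the same y with |QL| = 43.2 and L in +x, so L = (43.2, 0). QB runs at 105.3° with |QB| = 19.8, so B = (-5.225, 19.10). R is determined by |BR| = 37.6 and |RL| = 49.9 together: it lies at the intersection of circle(B, 37.6) and circle(L, 49.9). With |BL| = 52.05, the foot of the radical line on BL is 15.69 from B and the perpendicular offset is √(37.6² − 15.69²) = 34.17. Taking the left-of-BL solution: R = (21.91, 45.13).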